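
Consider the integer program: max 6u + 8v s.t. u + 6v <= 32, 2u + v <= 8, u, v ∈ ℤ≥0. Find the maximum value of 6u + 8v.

46

(u,v)=(1,5) is feasible, giving 46.
(u,v)=(2,4) is feasible, giving 44.
(u,v)=(0,5) is feasible, giving 40.
(u,v)=(1,4) is feasible, giving 38.
No feasible integer point exceeds 46.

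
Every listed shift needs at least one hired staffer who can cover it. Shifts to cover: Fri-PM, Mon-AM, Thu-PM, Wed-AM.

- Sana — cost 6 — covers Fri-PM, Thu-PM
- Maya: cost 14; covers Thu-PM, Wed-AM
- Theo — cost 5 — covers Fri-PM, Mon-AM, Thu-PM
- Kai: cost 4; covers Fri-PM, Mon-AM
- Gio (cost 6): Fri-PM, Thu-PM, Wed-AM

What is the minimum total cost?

The greedy cost-per-new-shift heuristic would pick Theo and Gio for 11, but a cheaper cover exists.
Choose Kai and Gio: together they cover Fri-PM, Mon-AM, Thu-PM, Wed-AM — every shift.
Total cost: 4 + 6 = 10.
No cover costs less than 10.

10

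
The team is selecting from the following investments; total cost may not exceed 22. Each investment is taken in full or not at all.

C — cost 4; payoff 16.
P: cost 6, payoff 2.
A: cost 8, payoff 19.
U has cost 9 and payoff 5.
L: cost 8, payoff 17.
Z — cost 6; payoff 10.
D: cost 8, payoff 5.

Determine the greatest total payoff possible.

Take C, A, and L: cost 4 + 8 + 8 = 20 ≤ 22, payoff 16 + 19 + 17 = 52.
No other feasible combination does better.

52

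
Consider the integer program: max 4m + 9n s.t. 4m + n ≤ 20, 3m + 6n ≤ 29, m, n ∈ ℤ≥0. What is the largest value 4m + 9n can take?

40

The continuous relaxation peaks at (0, 4.83) with value 43.50; rounding to a feasible lattice point costs some objective.
(m,n)=(1,4): 4·1+1·4=8≤20, 3·1+6·4=27≤29, objective 40.
(m,n)=(0,4): 4·0+1·4=4≤20, 3·0+6·4=24≤29, objective 36.
(m,n)=(2,3): 4·2+1·3=11≤20, 3·2+6·3=24≤29, objective 35.
(m,n)=(1,3): 4·1+1·3=7≤20, 3·1+6·3=21≤29, objective 31.
The best lattice point is (1,4), giving 40.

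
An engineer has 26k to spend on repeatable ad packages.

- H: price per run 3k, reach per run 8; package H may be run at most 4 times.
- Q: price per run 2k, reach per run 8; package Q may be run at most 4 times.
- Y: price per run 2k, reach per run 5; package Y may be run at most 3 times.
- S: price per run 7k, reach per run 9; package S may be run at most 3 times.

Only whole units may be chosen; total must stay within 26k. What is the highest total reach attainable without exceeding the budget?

79

Q has the best ratio (8/2); taking only Q gives at most 4×8 = 32 (stopped by the supply cap of 4).
Mixing does better — 4×H, 4×Q, and 3×Y: price 26 ≤ 26, reach 4·8 + 4·8 + 3·5 = 79.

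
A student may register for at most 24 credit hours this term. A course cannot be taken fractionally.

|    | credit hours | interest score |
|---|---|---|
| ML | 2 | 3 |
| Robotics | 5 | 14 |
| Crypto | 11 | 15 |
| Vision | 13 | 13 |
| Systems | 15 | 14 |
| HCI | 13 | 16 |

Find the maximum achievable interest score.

33

Take ML, Robotics, and HCI: credit hours 2 + 5 + 13 = 20 ≤ 24, interest score 3 + 14 + 16 = 33.
No other feasible combination does better.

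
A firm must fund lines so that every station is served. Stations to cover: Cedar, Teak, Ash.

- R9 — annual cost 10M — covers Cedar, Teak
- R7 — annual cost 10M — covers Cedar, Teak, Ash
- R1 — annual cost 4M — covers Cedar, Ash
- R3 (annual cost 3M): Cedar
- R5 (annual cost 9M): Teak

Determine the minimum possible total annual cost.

The greedy cost-per-new-station heuristic would pick R1 and R5 for 13, but a cheaper cover exists.
R7 alone covers Cedar, Teak, Ash — every station.
Total annual cost: 10.
No cover costs less than 10.

10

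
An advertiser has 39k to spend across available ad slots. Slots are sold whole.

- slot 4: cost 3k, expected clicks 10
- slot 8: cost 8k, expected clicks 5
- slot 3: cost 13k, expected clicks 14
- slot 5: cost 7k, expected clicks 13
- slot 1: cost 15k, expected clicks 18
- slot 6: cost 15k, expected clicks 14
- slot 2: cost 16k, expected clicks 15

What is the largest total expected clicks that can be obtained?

55

slot 4 + slot 3 + slot 5 + slot 2: cost 3 + 13 + 7 + 16 = 39 ≤ 39, expected clicks 10 + 14 + 13 + 15 = 52.
slot 4 + slot 3 + slot 5 + slot 1: cost 3 + 13 + 7 + 15 = 38 ≤ 39, expected clicks 10 + 14 + 13 + 18 = 55.
Best is slot 4, slot 3, slot 5, and slot 1 with total expected clicks 55.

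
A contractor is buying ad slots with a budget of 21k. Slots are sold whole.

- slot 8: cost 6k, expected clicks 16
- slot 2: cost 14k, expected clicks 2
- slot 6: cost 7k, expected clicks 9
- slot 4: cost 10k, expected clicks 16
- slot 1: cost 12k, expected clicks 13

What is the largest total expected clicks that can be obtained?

32

This is an integer program with binary decision variables.
Take slot 8 and slot 4: cost 6 + 10 = 16 ≤ 21, expected clicks 16 + 16 = 32.
No other feasible combination does better.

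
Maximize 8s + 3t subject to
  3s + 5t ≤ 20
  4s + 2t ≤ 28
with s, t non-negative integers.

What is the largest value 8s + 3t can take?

The continuous relaxation peaks at (6.67, 0) with value 53.33; rounding to a feasible lattice point costs some objective.
(s,t)=(6,0): 3·6+5·0=18≤20, 4·6+2·0=24≤28, objective 48.
(s,t)=(5,1): 3·5+5·1=20≤20, 4·5+2·1=22≤28, objective 43.
(s,t)=(5,0): 3·5+5·0=15≤20, 4·5+2·0=20≤28, objective 40.
The best lattice point is (6,0), giving 48.

48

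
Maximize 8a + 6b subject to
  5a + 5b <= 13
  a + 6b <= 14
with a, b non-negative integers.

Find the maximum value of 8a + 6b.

(a,b)=(2,0) is feasible, giving 16.
(a,b)=(1,1) is feasible, giving 14.
The best lattice point is (2,0), giving 16.

16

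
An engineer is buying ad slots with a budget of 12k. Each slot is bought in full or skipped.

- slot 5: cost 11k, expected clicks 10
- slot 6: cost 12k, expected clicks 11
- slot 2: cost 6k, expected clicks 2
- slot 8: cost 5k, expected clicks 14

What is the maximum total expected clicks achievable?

16

Treat it as a binary knapsack problem.
Allowing fractional choices, the relaxed optimum would be about 20.4, but ad slots are indivisible.
slot 2 + slot 8: cost 6 + 5 = 11 ≤ 12, expected clicks 2 + 14 = 16.
slot 6: cost 12 ≤ 12, expected clicks 11.
slot 8: cost 5 ≤ 12, expected clicks 14.
Best is slot 2 and slot 8 with total expected clicks 16.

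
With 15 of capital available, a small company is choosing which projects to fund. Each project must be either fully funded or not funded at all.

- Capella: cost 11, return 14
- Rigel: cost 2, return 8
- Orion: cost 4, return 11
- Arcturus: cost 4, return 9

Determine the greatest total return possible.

28

This is an integer program with binary decision variables.
Allowing fractional choices, the relaxed optimum would be about 34.4, but projects are indivisible.
Capella + Arcturus: cost 11 + 4 = 15 ≤ 15, return 14 + 9 = 23.
Rigel + Orion + Arcturus: cost 2 + 4 + 4 = 10 ≤ 15, return 8 + 11 + 9 = 28.
Capella + Orion: cost 11 + 4 = 15 ≤ 15, return 14 + 11 = 25.
Best is Rigel, Orion, and Arcturus with total return 28.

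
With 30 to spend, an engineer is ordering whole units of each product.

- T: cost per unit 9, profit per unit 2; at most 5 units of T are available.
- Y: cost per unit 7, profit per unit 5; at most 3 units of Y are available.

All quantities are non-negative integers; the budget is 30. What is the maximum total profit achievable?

17

Take 1×T and 3×Y: cost 30 ≤ 30, profit 1·2 + 3·5 = 17.
Y has the best ratio (5/7) and is taken to its limit of 3; remaining capacity is filled optimally with the others.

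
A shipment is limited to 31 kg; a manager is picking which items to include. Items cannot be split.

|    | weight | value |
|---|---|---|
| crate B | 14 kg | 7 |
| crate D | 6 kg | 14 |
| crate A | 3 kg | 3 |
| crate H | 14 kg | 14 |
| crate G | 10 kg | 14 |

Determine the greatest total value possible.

This is a 0-1 knapsack instance.
crate B + crate D + crate G: weight 14 + 6 + 10 = 30 ≤ 31, value 7 + 14 + 14 = 35.
crate D + crate H + crate G: weight 6 + 14 + 10 = 30 ≤ 31, value 14 + 14 + 14 = 42.
crate D + crate A + crate G: weight 6 + 3 + 10 = 19 ≤ 31, value 14 + 3 + 14 = 31.
Best is crate D, crate H, and crate G with total value 42.

42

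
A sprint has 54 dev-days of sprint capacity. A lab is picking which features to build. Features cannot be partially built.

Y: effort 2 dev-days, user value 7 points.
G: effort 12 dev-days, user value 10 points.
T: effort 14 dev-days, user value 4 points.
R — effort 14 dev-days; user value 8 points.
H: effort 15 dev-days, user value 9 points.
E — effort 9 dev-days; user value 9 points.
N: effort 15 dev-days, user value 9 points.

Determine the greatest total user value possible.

This is a 0-1 knapsack instance.
Y + G + R + H + E: effort 2 + 12 + 14 + 15 + 9 = 52 ≤ 54, user value 7 + 10 + 8 + 9 + 9 = 43.
Y + G + H + E + N: effort 2 + 12 + 15 + 9 + 15 = 53 ≤ 54, user value 7 + 10 + 9 + 9 + 9 = 44.
Y + G + R + E + N: effort 2 + 12 + 14 + 9 + 15 = 52 ≤ 54, user value 7 + 10 + 8 + 9 + 9 = 43.
Best is Y, G, H, E, and N with total user value 44.

44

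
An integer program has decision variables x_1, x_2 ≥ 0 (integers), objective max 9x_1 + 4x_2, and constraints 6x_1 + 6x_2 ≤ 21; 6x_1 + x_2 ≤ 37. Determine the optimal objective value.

27

Relaxing integrality, the LP optimum is 31.50 at (x_1,x_2) = (3.5, 0), which is not an integer point.
(x_1,x_2)=(3,0): 6·3+6·0=18≤21, 6·3+1·0=18≤37, objective 27.
(x_1,x_2)=(2,1): 6·2+6·1=18≤21, 6·2+1·1=13≤37, objective 22.
No feasible integer point exceeds 27.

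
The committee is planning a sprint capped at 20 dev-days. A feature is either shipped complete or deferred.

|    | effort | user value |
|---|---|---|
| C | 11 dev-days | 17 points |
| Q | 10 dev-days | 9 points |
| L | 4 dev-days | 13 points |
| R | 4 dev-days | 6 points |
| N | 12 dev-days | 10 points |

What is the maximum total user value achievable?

36

C + L: effort 11 + 4 = 15 ≤ 20, user value 17 + 13 = 30.
L + R + N: effort 4 + 4 + 12 = 20 ≤ 20, user value 13 + 6 + 10 = 29.
C + L + R: effort 11 + 4 + 4 = 19 ≤ 20, user value 17 + 13 + 6 = 36.
Best is C, L, and R with total user value 36.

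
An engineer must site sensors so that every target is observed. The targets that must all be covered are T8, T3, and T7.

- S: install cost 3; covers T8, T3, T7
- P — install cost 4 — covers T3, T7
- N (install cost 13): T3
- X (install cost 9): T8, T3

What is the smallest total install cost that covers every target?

3

S alone covers T8, T3, T7 — every target.
Total install cost: 3.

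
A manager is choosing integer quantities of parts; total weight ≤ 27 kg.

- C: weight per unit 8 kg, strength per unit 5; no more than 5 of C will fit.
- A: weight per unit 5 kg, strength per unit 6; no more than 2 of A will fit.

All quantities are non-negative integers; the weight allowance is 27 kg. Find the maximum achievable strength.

2×C and 2×A: weight 26 ≤ 27, strength 2·5 + 2·6 = 22.
1×C and 2×A: weight 18 ≤ 27, strength 1·5 + 2·6 = 17.
Best is 22.

22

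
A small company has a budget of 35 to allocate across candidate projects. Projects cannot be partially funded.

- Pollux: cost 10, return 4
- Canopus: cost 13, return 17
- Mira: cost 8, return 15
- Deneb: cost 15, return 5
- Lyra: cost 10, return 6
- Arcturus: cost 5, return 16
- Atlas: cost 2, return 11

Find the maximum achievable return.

Pollux + Mira + Lyra + Arcturus + Atlas: cost 10 + 8 + 10 + 5 + 2 = 35 ≤ 35, return 4 + 15 + 6 + 16 + 11 = 52.
Canopus + Lyra + Arcturus + Atlas: cost 13 + 10 + 5 + 2 = 30 ≤ 35, return 17 + 6 + 16 + 11 = 50.
Canopus + Mira + Arcturus + Atlas: cost 13 + 8 + 5 + 2 = 28 ≤ 35, return 17 + 15 + 16 + 11 = 59.
Best is Canopus, Mira, Arcturus, and Atlas with total return 59.

59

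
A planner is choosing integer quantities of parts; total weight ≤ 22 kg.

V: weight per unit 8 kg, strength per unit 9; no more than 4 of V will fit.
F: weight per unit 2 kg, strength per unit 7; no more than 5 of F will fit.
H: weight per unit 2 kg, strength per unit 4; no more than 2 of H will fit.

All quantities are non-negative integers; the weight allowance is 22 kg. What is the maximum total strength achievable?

52

1×V, 5×F, and 2×H: weight 22 ≤ 22, strength 1·9 + 5·7 + 2·4 = 52.
1×V, 5×F, and 1×H: weight 20 ≤ 22, strength 1·9 + 5·7 + 1·4 = 48.
Best is 52.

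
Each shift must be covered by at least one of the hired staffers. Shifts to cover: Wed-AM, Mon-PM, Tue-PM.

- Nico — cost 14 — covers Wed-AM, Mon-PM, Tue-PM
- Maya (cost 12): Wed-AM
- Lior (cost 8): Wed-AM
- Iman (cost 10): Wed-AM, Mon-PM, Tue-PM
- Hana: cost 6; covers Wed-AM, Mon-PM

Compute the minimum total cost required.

Iman alone covers Wed-AM, Mon-PM, Tue-PM — every shift.
Total cost: 10.

10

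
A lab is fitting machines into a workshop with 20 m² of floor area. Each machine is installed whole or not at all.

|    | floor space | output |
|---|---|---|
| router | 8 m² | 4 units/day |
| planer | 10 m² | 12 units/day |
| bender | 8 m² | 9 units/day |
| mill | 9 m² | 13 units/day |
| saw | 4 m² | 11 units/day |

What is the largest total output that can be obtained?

25

planer + mill: floor space 10 + 9 = 19 ≤ 20, output 12 + 13 = 25.
mill + saw: floor space 9 + 4 = 13 ≤ 20, output 13 + 11 = 24.
Best is planer and mill with total output 25.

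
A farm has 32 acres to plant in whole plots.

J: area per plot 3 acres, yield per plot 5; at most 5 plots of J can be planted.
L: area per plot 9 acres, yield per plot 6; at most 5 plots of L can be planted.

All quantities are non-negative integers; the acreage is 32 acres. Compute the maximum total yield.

4×J and 2×L: area 30 ≤ 32, yield 4·5 + 2·6 = 32.
5×J and 1×L: area 24 ≤ 32, yield 5·5 + 1·6 = 31.
Best is 32.

32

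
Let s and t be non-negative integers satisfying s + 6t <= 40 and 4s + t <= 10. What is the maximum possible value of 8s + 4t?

32

Relaxing integrality, the LP optimum is 33.04 at (s,t) = (0.87, 6.52), which is not an integer point.
(s,t)=(1,6) is feasible, giving 32.
(s,t)=(1,5) is feasible, giving 28.
(s,t)=(0,6) is feasible, giving 24.
No feasible integer point exceeds 32.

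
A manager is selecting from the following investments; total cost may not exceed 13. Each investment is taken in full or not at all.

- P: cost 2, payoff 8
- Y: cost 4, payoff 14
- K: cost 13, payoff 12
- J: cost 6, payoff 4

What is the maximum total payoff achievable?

26

Treat it as a binary knapsack problem.
Take P, Y, and J: cost 2 + 4 + 6 = 12 ≤ 13, payoff 8 + 14 + 4 = 26.
No other feasible combination does better.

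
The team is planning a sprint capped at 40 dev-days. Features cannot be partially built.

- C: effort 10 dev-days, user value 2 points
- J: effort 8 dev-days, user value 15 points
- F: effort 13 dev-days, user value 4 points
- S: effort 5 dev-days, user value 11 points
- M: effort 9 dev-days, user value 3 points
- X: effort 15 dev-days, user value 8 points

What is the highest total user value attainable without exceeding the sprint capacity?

Take J, S, M, and X: effort 8 + 5 + 9 + 15 = 37 ≤ 40, user value 15 + 11 + 3 + 8 = 37.
No other feasible combination does better.

37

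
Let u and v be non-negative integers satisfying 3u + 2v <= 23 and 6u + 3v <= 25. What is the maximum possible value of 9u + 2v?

(u,v)=(4,0): 3·4+2·0=12≤23, 6·4+3·0=24≤25, objective 36.
(u,v)=(3,1): 3·3+2·1=11≤23, 6·3+3·1=21≤25, objective 29.
(u,v)=(3,0): 3·3+2·0=9≤23, 6·3+3·0=18≤25, objective 27.
Maximum is 36 at (u,v)=(4,0).

36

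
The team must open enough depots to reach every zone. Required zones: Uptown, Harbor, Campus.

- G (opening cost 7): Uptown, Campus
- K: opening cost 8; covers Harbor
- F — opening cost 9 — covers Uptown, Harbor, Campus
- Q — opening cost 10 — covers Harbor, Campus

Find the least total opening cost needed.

F alone covers Uptown, Harbor, Campus — every zone.
Total opening cost: 9.
No cover costs less than 9.

9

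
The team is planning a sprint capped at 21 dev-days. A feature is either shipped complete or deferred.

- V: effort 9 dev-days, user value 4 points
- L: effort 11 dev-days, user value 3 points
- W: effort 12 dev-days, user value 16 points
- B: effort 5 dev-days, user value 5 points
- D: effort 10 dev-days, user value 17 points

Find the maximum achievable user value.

This is a 0-1 knapsack instance.
Allowing fractional choices, the relaxed optimum would be about 31.7, but features are indivisible.
V + D: effort 9 + 10 = 19 ≤ 21, user value 4 + 17 = 21.
B + D: effort 5 + 10 = 15 ≤ 21, user value 5 + 17 = 22.
W + B: effort 12 + 5 = 17 ≤ 21, user value 16 + 5 = 21.
Best is B and D with total user value 22.

22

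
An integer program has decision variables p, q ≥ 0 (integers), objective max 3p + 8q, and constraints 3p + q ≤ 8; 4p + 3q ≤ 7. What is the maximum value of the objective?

The continuous relaxation peaks at (0, 2.33) with value 18.67; rounding to a feasible lattice point costs some objective.
(p,q)=(0,2): 3·0+1·2=2≤8, 4·0+3·2=6≤7, objective 16.
(p,q)=(1,1): 3·1+1·1=4≤8, 4·1+3·1=7≤7, objective 11.
(p,q)=(0,1): 3·0+1·1=1≤8, 4·0+3·1=3≤7, objective 8.
No feasible integer point exceeds 16.

16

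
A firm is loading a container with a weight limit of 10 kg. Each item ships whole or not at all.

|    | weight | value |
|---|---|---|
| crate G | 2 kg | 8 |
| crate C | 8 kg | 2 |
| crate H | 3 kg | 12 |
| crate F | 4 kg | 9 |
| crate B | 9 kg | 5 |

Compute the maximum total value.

Take crate G, crate H, and crate F: weight 2 + 3 + 4 = 9 ≤ 10, value 8 + 12 + 9 = 29.
No other feasible combination does better.

29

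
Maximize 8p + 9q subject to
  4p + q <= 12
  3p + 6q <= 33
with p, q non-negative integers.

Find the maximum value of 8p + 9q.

53

Relaxing integrality, the LP optimum is 56.00 at (p,q) = (1.86, 4.57), which is not an integer point.
(p,q)=(1,5): 4·1+1·5=9≤12, 3·1+6·5=33≤33, objective 53.
(p,q)=(2,4): 4·2+1·4=12≤12, 3·2+6·4=30≤33, objective 52.
(p,q)=(0,5): 4·0+1·5=5≤12, 3·0+6·5=30≤33, objective 45.
(p,q)=(1,4): 4·1+1·4=8≤12, 3·1+6·4=27≤33, objective 44.
No feasible integer point exceeds 53.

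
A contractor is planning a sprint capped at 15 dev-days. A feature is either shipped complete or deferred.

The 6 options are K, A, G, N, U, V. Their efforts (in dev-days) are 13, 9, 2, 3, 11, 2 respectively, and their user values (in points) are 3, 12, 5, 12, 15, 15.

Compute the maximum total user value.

Allowing fractional choices, the relaxed optimum would be about 42.9, but features are indivisible.
G + U + V: effort 2 + 11 + 2 = 15 ≤ 15, user value 5 + 15 + 15 = 35.
G + N + V: effort 2 + 3 + 2 = 7 ≤ 15, user value 5 + 12 + 15 = 32.
A + N + V: effort 9 + 3 + 2 = 14 ≤ 15, user value 12 + 12 + 15 = 39.
Best is A, N, and V with total user value 39.

39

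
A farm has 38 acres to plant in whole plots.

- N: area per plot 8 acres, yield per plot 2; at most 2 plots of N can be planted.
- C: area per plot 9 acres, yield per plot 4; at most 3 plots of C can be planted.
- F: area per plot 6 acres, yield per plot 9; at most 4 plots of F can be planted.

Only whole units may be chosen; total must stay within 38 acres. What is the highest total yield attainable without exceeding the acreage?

This is a bounded integer knapsack.
1×C and 4×F: area 33 ≤ 38, yield 1·4 + 4·9 = 40.
1×N and 4×F: area 32 ≤ 38, yield 1·2 + 4·9 = 38.
Best is 40.

40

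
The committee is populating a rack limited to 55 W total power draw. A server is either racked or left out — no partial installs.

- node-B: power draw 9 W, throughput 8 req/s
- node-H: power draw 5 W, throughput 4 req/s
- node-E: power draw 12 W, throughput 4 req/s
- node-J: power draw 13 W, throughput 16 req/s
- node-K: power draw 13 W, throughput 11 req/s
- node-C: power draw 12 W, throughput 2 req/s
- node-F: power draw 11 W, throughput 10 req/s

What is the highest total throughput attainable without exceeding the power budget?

49

Take node-B, node-H, node-J, node-K, and node-F: power draw 9 + 5 + 13 + 13 + 11 = 51 ≤ 55, throughput 8 + 4 + 16 + 11 + 10 = 49.
No other feasible combination does better.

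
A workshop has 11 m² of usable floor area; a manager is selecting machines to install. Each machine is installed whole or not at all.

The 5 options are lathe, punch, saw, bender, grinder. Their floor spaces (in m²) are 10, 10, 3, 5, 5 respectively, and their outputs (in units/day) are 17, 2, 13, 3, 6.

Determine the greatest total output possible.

19

Allowing fractional choices, the relaxed optimum would be about 26.6, but machines are indivisible.
lathe: floor space 10 ≤ 11, output 17.
saw + bender: floor space 3 + 5 = 8 ≤ 11, output 13 + 3 = 16.
saw + grinder: floor space 3 + 5 = 8 ≤ 11, output 13 + 6 = 19.
Best is saw and grinder with total output 19.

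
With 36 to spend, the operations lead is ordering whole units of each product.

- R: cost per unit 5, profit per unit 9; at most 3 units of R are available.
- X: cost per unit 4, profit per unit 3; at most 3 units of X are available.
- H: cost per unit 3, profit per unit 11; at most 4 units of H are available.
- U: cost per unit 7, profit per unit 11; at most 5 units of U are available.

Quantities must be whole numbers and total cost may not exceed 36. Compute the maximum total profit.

84

This is a bounded integer knapsack.
Take 2×R, 4×H, and 2×U: cost 36 ≤ 36, profit 2·9 + 4·11 + 2·11 = 84.
H has the best ratio (11/3) and is taken to its limit of 4; remaining capacity is filled optimally with the others.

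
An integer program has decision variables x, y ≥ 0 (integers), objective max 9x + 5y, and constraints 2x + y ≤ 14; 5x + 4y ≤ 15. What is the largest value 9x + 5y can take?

(x,y)=(3,0): 2·3+1·0=6≤14, 5·3+4·0=15≤15, objective 27.
(x,y)=(2,1): 2·2+1·1=5≤14, 5·2+4·1=14≤15, objective 23.
(x,y)=(2,0): 2·2+1·0=4≤14, 5·2+4·0=10≤15, objective 18.
Maximum is 27 at (x,y)=(3,0).

27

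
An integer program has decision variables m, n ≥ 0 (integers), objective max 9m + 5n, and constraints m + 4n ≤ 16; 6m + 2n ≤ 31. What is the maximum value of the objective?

51

(m,n)=(4,3): 1·4+4·3=16≤16, 6·4+2·3=30≤31, objective 51.
(m,n)=(4,2): 1·4+4·2=12≤16, 6·4+2·2=28≤31, objective 46.
(m,n)=(3,3): 1·3+4·3=15≤16, 6·3+2·3=24≤31, objective 42.
The best lattice point is (4,3), giving 51.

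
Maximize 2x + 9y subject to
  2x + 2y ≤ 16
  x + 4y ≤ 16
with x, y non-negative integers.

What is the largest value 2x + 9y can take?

(x,y)=(0,4): 2·0+2·4=8≤16, 1·0+4·4=16≤16, objective 36.
(x,y)=(1,3): 2·1+2·3=8≤16, 1·1+4·3=13≤16, objective 29.
(x,y)=(0,3): 2·0+2·3=6≤16, 1·0+4·3=12≤16, objective 27.
The best lattice point is (0,4), giving 36.

36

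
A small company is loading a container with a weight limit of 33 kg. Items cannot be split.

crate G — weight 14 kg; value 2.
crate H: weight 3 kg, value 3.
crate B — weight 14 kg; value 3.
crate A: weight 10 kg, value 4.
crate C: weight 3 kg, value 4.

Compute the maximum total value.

14

Treat it as a binary knapsack problem.
Take crate H, crate B, crate A, and crate C: weight 3 + 14 + 10 + 3 = 30 ≤ 33, value 3 + 3 + 4 + 4 = 14.
No other feasible combination does better.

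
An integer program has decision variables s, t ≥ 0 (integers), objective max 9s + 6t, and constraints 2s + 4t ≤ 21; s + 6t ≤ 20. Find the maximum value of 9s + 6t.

90

(s,t)=(10,0) is feasible, giving 90.
(s,t)=(9,0) is feasible, giving 81.
No feasible integer point exceeds 90.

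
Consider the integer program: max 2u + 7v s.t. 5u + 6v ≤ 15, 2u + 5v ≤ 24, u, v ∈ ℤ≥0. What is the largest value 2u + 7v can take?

14

Relaxing integrality, the LP optimum is 17.50 at (u,v) = (0, 2.5), which is not an integer point.
(u,v)=(0,2): 5·0+6·2=12≤15, 2·0+5·2=10≤24, objective 14.
(u,v)=(1,1): 5·1+6·1=11≤15, 2·1+5·1=7≤24, objective 9.
(u,v)=(0,1): 5·0+6·1=6≤15, 2·0+5·1=5≤24, objective 7.
No feasible integer point exceeds 14.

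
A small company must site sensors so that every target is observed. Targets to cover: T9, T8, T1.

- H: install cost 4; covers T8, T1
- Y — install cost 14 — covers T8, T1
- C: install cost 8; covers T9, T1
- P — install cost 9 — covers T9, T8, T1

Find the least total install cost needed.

9

The greedy cost-per-new-target heuristic would pick H and C for 12, but a cheaper cover exists.
P alone covers T9, T8, T1 — every target.
Total install cost: 9.
No cover costs less than 9.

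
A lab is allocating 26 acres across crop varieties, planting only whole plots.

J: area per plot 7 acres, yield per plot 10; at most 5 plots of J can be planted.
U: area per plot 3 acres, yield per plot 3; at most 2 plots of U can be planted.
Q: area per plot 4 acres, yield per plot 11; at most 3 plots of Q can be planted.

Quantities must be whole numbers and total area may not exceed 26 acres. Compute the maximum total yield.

2×J and 3×Q: area 26 ≤ 26, yield 2·10 + 3·11 = 53.
1×J, 2×U, and 3×Q: area 25 ≤ 26, yield 1·10 + 2·3 + 3·11 = 49.
Best is 53.

53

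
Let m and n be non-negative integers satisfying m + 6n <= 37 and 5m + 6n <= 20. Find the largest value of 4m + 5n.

(m,n)=(4,0): 1·4+6·0=4≤37, 5·4+6·0=20≤20, objective 16.
(m,n)=(0,3): 1·0+6·3=18≤37, 5·0+6·3=18≤20, objective 15.
(m,n)=(1,2): 1·1+6·2=13≤37, 5·1+6·2=17≤20, objective 14.
No feasible integer point exceeds 16.

16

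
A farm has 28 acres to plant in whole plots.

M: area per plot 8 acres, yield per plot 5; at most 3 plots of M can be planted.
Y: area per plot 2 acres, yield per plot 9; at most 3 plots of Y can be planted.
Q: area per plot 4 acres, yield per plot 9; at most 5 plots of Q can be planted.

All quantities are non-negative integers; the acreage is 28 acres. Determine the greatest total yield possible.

3×Y and 5×Q: area 26 ≤ 28, yield 3·9 + 5·9 = 72.
2×Y and 5×Q: area 24 ≤ 28, yield 2·9 + 5·9 = 63.
Best is 72.

72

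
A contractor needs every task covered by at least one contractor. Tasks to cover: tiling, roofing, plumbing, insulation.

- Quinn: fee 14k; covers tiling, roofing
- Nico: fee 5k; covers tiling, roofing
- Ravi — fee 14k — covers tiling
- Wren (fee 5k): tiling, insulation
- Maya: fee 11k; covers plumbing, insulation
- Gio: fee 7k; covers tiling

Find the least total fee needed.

16

The greedy cost-per-new-task heuristic would pick Nico, Wren, and Maya for 21, but a cheaper cover exists.
Choose Nico and Maya: together they cover tiling, roofing, plumbing, insulation — every task.
Total fee: 5 + 11 = 16.
No cover costs less than 16.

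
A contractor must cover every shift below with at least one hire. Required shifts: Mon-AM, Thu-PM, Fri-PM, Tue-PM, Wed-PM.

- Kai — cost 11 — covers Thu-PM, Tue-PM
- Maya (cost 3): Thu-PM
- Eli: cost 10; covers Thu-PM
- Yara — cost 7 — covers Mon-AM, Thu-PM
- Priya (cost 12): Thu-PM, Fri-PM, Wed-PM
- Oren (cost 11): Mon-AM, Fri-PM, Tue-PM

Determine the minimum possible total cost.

This is an integer covering problem.
The greedy cost-per-new-shift heuristic would pick Maya, Oren, and Priya for 26, but a cheaper cover exists.
Choose Priya and Oren: together they cover Mon-AM, Thu-PM, Fri-PM, Tue-PM, Wed-PM — every shift.
Total cost: 12 + 11 = 23.
No cover costs less than 23.

23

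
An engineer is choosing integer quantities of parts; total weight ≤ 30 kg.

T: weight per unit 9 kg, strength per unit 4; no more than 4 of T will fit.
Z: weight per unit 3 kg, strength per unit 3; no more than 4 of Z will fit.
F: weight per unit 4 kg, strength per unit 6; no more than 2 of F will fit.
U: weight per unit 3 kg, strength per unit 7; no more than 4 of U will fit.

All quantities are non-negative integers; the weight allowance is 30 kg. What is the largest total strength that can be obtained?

Take 3×Z, 2×F, and 4×U: weight 29 ≤ 30, strength 3·3 + 2·6 + 4·7 = 49.
U has the best ratio (7/3) and is taken to its limit of 4; remaining capacity is filled optimally with the others.

49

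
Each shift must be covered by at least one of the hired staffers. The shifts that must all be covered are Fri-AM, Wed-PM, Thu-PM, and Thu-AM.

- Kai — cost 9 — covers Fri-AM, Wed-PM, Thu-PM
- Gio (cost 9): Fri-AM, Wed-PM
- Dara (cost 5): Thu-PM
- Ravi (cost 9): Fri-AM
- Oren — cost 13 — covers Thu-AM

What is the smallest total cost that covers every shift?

22

Choose Kai and Oren: together they cover Fri-AM, Wed-PM, Thu-PM, Thu-AM — every shift.
Total cost: 9 + 13 = 22.
No cover costs less than 22.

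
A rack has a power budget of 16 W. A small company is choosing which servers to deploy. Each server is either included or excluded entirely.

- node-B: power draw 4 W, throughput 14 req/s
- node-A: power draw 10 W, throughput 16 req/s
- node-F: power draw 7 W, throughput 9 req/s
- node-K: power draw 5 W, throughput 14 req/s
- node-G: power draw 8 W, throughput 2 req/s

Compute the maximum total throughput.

37

This is an integer program with binary decision variables.
Allowing fractional choices, the relaxed optimum would be about 39.2, but servers are indivisible.
node-B + node-A: power draw 4 + 10 = 14 ≤ 16, throughput 14 + 16 = 30.
node-B + node-F + node-K: power draw 4 + 7 + 5 = 16 ≤ 16, throughput 14 + 9 + 14 = 37.
Best is node-B, node-F, and node-K with total throughput 37.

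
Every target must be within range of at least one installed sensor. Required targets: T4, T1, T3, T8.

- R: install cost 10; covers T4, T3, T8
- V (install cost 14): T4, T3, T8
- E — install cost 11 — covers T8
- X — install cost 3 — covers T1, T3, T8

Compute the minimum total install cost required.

13

Choose R and X: together they cover T4, T1, T3, T8 — every target.
Total install cost: 10 + 3 = 13.
No cover costs less than 13.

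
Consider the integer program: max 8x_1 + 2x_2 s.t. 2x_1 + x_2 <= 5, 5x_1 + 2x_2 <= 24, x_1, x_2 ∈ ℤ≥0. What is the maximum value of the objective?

(x_1,x_2)=(2,1): 2·2+1·1=5≤5, 5·2+2·1=12≤24, objective 18.
(x_1,x_2)=(2,0): 2·2+1·0=4≤5, 5·2+2·0=10≤24, objective 16.
(x_1,x_2)=(1,2): 2·1+1·2=4≤5, 5·1+2·2=9≤24, objective 12.
(x_1,x_2)=(1,1): 2·1+1·1=3≤5, 5·1+2·1=7≤24, objective 10.
No feasible integer point exceeds 18.

18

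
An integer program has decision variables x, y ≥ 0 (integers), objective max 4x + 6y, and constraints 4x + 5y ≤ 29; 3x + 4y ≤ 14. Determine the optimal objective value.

20

(x,y)=(2,2): 4·2+5·2=18≤29, 3·2+4·2=14≤14, objective 20.
(x,y)=(3,1): 4·3+5·1=17≤29, 3·3+4·1=13≤14, objective 18.
No feasible integer point exceeds 20.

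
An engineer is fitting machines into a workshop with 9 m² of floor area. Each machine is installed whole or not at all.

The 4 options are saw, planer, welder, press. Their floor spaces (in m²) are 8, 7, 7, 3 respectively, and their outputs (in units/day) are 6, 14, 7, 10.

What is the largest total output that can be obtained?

Allowing fractional choices, the relaxed optimum would be about 22.0, but machines are indivisible.
press: floor space 3 ≤ 9, output 10.
planer: floor space 7 ≤ 9, output 14.
Best is planer with total output 14.

14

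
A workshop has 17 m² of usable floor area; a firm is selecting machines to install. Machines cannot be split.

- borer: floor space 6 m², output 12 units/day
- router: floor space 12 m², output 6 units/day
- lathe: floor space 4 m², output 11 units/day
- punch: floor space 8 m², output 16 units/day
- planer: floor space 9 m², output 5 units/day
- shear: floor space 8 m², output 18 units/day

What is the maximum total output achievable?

34

This is an integer program with binary decision variables.
Allowing fractional choices, the relaxed optimum would be about 39.0, but machines are indivisible.
borer + shear: floor space 6 + 8 = 14 ≤ 17, output 12 + 18 = 30.
punch + shear: floor space 8 + 8 = 16 ≤ 17, output 16 + 18 = 34.
Best is punch and shear with total output 34.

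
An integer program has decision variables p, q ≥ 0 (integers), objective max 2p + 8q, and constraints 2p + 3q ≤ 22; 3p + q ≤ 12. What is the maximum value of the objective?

The continuous relaxation peaks at (0, 7.33) with value 58.67; rounding to a feasible lattice point costs some objective.
(p,q)=(0,7): 2·0+3·7=21≤22, 3·0+1·7=7≤12, objective 56.
(p,q)=(1,6): 2·1+3·6=20≤22, 3·1+1·6=9≤12, objective 50.
(p,q)=(0,6): 2·0+3·6=18≤22, 3·0+1·6=6≤12, objective 48.
The best lattice point is (0,7), giving 56.

56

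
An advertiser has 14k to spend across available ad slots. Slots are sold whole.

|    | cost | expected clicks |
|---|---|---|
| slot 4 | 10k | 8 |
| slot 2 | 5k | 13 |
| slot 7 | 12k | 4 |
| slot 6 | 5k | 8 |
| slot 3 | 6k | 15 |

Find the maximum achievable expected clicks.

slot 6 + slot 3: cost 5 + 6 = 11 ≤ 14, expected clicks 8 + 15 = 23.
slot 2 + slot 6: cost 5 + 5 = 10 ≤ 14, expected clicks 13 + 8 = 21.
slot 2 + slot 3: cost 5 + 6 = 11 ≤ 14, expected clicks 13 + 15 = 28.
Best is slot 2 and slot 3 with total expected clicks 28.

28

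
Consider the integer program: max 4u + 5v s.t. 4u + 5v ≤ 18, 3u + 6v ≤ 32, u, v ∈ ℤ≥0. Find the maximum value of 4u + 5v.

(u,v)=(2,2): 4·2+5·2=18≤18, 3·2+6·2=18≤32, objective 18.
(u,v)=(3,1): 4·3+5·1=17≤18, 3·3+6·1=15≤32, objective 17.
(u,v)=(1,2): 4·1+5·2=14≤18, 3·1+6·2=15≤32, objective 14.
(u,v)=(2,1): 4·2+5·1=13≤18, 3·2+6·1=12≤32, objective 13.
The best lattice point is (2,2), giving 18.

18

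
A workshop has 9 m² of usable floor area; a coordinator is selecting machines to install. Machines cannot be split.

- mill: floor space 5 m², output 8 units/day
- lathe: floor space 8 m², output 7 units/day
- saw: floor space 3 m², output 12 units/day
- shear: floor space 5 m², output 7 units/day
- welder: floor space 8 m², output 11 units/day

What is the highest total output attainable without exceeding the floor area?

Treat it as a binary knapsack problem.
Take mill and saw: floor space 5 + 3 = 8 ≤ 9, output 8 + 12 = 20.
No other feasible combination does better.

20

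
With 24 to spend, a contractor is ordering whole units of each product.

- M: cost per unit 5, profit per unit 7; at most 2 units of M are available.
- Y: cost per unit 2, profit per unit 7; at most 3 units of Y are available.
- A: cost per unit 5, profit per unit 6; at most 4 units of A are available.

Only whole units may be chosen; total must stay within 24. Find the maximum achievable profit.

This is a bounded integer knapsack.
Take 2×M, 3×Y, and 1×A: cost 21 ≤ 24, profit 2·7 + 3·7 + 1·6 = 41.
Y has the best ratio (7/2) and is taken to its limit of 3; remaining capacity is filled optimally with the others.

41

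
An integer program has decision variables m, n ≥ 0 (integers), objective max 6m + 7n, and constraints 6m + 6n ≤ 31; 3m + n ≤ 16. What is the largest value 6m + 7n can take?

35

Relaxing integrality, the LP optimum is 36.17 at (m,n) = (0, 5.17), which is not an integer point.
(m,n)=(0,5): 6·0+6·5=30≤31, 3·0+1·5=5≤16, objective 35.
(m,n)=(1,4): 6·1+6·4=30≤31, 3·1+1·4=7≤16, objective 34.
(m,n)=(0,4): 6·0+6·4=24≤31, 3·0+1·4=4≤16, objective 28.
No feasible integer point exceeds 35.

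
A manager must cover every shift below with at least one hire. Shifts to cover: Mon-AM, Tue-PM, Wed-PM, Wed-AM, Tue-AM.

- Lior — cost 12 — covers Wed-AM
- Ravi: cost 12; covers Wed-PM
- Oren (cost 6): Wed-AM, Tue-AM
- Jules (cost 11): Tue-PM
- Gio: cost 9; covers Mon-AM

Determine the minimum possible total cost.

38

Choose Ravi, Oren, Jules, and Gio: together they cover Mon-AM, Tue-PM, Wed-PM, Wed-AM, Tue-AM — every shift.
Total cost: 12 + 6 + 11 + 9 = 38.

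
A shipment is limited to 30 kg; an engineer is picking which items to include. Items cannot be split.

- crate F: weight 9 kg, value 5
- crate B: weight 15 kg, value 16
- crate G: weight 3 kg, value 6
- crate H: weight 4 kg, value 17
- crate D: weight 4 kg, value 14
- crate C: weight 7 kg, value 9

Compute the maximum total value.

crate B + crate H + crate D + crate C: weight 15 + 4 + 4 + 7 = 30 ≤ 30, value 16 + 17 + 14 + 9 = 56.
crate B + crate G + crate H + crate D: weight 15 + 3 + 4 + 4 = 26 ≤ 30, value 16 + 6 + 17 + 14 = 53.
crate F + crate G + crate H + crate D + crate C: weight 9 + 3 + 4 + 4 + 7 = 27 ≤ 30, value 5 + 6 + 17 + 14 + 9 = 51.
Best is crate B, crate H, crate D, and crate C with total value 56.

56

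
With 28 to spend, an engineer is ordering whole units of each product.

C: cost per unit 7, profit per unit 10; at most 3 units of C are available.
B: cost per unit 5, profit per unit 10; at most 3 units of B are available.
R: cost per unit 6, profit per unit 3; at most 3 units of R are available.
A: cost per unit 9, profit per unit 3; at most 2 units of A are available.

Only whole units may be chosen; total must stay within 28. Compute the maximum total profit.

1×C, 3×B, and 1×R: cost 28 ≤ 28, profit 1·10 + 3·10 + 1·3 = 43.
1×C and 3×B: cost 22 ≤ 28, profit 1·10 + 3·10 = 40.
Best is 43.

43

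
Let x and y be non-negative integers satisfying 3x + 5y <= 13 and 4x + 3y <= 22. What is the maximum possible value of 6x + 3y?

24

(x,y)=(4,0): 3·4+5·0=12≤13, 4·4+3·0=16≤22, objective 24.
(x,y)=(3,0): 3·3+5·0=9≤13, 4·3+3·0=12≤22, objective 18.
Maximum is 24 at (x,y)=(4,0).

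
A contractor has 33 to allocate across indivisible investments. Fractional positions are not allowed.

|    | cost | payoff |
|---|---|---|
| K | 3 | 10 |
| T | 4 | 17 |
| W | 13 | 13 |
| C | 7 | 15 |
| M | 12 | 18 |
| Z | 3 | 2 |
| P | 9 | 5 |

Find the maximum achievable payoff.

62

Allowing fractional choices, the relaxed optimum would be about 67.0, but investments are indivisible.
K + T + C + M: cost 3 + 4 + 7 + 12 = 26 ≤ 33, payoff 10 + 17 + 15 + 18 = 60.
K + T + C + M + Z: cost 3 + 4 + 7 + 12 + 3 = 29 ≤ 33, payoff 10 + 17 + 15 + 18 + 2 = 62.
Best is K, T, C, M, and Z with total payoff 62.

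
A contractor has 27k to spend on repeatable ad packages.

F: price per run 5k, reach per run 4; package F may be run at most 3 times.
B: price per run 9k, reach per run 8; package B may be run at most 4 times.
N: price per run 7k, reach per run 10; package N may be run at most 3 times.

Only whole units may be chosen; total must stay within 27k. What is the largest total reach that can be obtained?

This is a bounded integer knapsack.
Take 1×F and 3×N: price 26 ≤ 27, reach 1·4 + 3·10 = 34.
N has the best ratio (10/7) and is taken to its limit of 3; remaining capacity is filled optimally with the others.

34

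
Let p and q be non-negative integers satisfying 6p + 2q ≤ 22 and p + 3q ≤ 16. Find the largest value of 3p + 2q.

The continuous relaxation peaks at (2.12, 4.62) with value 15.62; rounding to a feasible lattice point costs some objective.
(p,q)=(2,4): 6·2+2·4=20≤22, 1·2+3·4=14≤16, objective 14.
(p,q)=(1,5): 6·1+2·5=16≤22, 1·1+3·5=16≤16, objective 13.
(p,q)=(2,3): 6·2+2·3=18≤22, 1·2+3·3=11≤16, objective 12.
(p,q)=(1,4): 6·1+2·4=14≤22, 1·1+3·4=13≤16, objective 11.
The best lattice point is (2,4), giving 14.

14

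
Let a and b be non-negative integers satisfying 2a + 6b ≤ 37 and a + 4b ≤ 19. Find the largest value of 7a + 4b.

126

(a,b)=(18,0): 2·18+6·0=36≤37, 1·18+4·0=18≤19, objective 126.
(a,b)=(17,0): 2·17+6·0=34≤37, 1·17+4·0=17≤19, objective 119.
Maximum is 126 at (a,b)=(18,0).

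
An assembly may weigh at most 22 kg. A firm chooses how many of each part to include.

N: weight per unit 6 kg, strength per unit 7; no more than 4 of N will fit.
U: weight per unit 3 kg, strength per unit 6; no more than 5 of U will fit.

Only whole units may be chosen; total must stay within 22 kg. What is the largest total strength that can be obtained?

37

1×N and 5×U: weight 21 ≤ 22, strength 1·7 + 5·6 = 37.
2×N and 3×U: weight 21 ≤ 22, strength 2·7 + 3·6 = 32.
Best is 37.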